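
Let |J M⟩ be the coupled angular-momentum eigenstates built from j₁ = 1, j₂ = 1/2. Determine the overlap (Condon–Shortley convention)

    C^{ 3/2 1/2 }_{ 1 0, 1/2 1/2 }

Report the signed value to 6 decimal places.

triangle: 0!·2!·1!/4! = 2/24
(j±m)!: 1!·1!·1!·0!·2!·1! = 2
prefactor² = (2J+1)·Δ·N² = 2/3
  k=0: +1/(0!·0!·1!·1!·1!·0!) = 1
Σ = 1  ⇒  CG² = 2/3·1² = 2/3
CG = +√(2/3) = +0.816497

+0.816497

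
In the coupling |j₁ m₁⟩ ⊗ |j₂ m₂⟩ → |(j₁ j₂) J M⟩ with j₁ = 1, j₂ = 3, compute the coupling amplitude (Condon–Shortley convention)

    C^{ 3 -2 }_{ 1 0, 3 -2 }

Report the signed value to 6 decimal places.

triangle: 1!·1!·5!/8! = 120/40320
(j±m)!: 1!·1!·1!·5!·1!·5! = 14400
prefactor² = (2J+1)·Δ·N² = 300
  k=0: +1/(0!·1!·1!·1!·0!·4!) = 1/24
  k=1: −1/(1!·0!·0!·0!·1!·5!) = -1/120
Σ = 1/30  ⇒  CG² = 300·1/30² = 1/3
CG = +√(1/3) = +0.577350

+0.577350  (= +√(1/3))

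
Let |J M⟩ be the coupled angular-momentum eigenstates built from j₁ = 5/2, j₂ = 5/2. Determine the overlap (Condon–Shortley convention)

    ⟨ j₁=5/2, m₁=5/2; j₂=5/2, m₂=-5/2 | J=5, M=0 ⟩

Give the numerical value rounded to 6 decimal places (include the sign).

+0.062994  (= +√(1/252))

j₁+j₂−J=0  J+j₁−j₂=5  J−j₁+j₂=5  j₁+j₂+J+1=11
(j₁±m₁, j₂±m₂, J±M) = (5,0,0,5,5,5)
P² = 5760000/7
sum k=0..0:
  [0] +1/14400 = 1/14400
S = 1/14400
C² = P²·S² = 1/252 ; C = +0.062994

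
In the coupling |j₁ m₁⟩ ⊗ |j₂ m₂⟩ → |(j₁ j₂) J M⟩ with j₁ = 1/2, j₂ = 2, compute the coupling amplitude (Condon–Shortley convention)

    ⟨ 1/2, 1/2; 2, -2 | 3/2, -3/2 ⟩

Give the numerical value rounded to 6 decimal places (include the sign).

+√(4/5) ≈ +0.894427

√[4·1!0!3!/5! · 1!0!0!4!0!3!] = √(144/5)
  +(−1)^0/∏(0,1,0,0,0,3)! = 1/6  (running 1/6)
⟨..|..⟩ = √(144/5)·(1/6) = +0.894427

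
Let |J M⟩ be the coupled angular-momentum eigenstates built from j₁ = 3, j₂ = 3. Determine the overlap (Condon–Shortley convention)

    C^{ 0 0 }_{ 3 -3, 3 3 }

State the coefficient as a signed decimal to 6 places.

+√(1/7) ≈ +0.377964

triangle: 6!*0!*0!/7! = 720/5040
(j±m)!: 0!*6!*6!*0!*0!*0! = 518400
prefactor² = (2J+1)*Δ*N² = 518400/7
  k=6: +1/(6!*0!*0!*0!*0!*0!) = 1/720
Σ = 1/720  ⇒  CG² = 518400/7*1/720² = 1/7
CG = +√(1/7) = +0.377964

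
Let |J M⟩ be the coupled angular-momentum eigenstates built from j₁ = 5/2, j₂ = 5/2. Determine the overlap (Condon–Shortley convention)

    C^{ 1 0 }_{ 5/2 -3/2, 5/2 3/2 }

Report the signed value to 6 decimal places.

−√(9/70) = -0.358569

triangle: 4!×1!×1!/7! = 24/5040
(j±m)!: 1!×4!×4!×1!×1!×1! = 576
prefactor² = (2J+1)×Δ×N² = 288/35
  k=3: −1/(3!×1!×1!×1!×0!×0!) = -1/6
  k=4: +1/(4!×0!×0!×0!×1!×1!) = 1/24
Σ = -1/8  ⇒  CG² = 288/35×(-1/8)² = 9/70
CG = −√(9/70) = -0.358569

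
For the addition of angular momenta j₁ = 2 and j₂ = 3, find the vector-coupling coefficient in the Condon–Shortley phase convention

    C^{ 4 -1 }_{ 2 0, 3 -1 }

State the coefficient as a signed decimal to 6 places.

+0.327327  (= +√(3/28))

j₁+j₂−J=1  J+j₁−j₂=3  J−j₁+j₂=5  j₁+j₂+J+1=10
(j₁±m₁, j₂±m₂, J±M) = (2,2,2,4,3,5)
P² = 1728/7
sum k=0..1:
  [0] +1/24 = 1/24
  [1] −1/48 = -1/48
S = 1/48
C² = P²·S² = 3/28 ; C = +0.327327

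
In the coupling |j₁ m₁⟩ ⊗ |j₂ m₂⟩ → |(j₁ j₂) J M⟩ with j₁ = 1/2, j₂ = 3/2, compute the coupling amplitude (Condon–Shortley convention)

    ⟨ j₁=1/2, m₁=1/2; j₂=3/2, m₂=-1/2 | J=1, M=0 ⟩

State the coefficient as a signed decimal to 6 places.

√[3·1!0!2!/4! · 1!0!1!2!1!1!] = √(1/2)
  +(−1)^0/∏(0,1,0,1,0,1)! = 1  (running 1)
⟨..|..⟩ = √(1/2)·(1) = +0.707107

+√(1/2) = +0.707107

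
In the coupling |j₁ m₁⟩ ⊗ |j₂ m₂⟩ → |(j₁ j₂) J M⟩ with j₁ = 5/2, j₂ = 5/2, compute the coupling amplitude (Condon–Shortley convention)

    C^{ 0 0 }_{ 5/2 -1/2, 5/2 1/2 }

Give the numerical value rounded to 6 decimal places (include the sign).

-0.408248

triangle: 5!×0!×0!/6! = 120/720
(j±m)!: 2!×3!×3!×2!×0!×0! = 144
prefactor² = (2J+1)×Δ×N² = 24
  k=3: −1/(3!×2!×0!×0!×0!×0!) = -1/12
Σ = -1/12  ⇒  CG² = 24×(-1/12)² = 1/6
CG = −√(1/6) = -0.408248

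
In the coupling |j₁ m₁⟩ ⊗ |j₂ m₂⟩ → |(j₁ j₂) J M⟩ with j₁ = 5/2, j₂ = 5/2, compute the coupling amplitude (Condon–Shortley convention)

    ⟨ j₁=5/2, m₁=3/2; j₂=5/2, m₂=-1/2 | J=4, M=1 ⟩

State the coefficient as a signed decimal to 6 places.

triangle: 1!·4!·4!/10! = 576/3628800
(j±m)!: 4!·1!·2!·3!·5!·3! = 207360
prefactor² = (2J+1)·Δ·N² = 10368/35
  k=0: +1/(0!·1!·1!·2!·3!·2!) = 1/24
  k=1: −1/(1!·0!·0!·1!·4!·3!) = -1/144
Σ = 5/144  ⇒  CG² = 10368/35·5/144² = 5/14
CG = +√(5/14) = +0.597614

+√(5/14) ≈ +0.597614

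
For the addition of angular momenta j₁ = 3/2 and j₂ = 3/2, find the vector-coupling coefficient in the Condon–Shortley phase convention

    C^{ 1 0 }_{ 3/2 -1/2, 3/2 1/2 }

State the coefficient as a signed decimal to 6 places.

j₁+j₂−J=2  J+j₁−j₂=1  J−j₁+j₂=1  j₁+j₂+J+1=5
(j₁±m₁, j₂±m₂, J±M) = (1,2,2,1,1,1)
P² = 1/5
sum k=1..2:
  [1] −1/1 = -1
  [2] +1/2 = 1/2
S = -1/2
C² = P²·S² = 1/20 ; C = -0.223607

-0.223607  (= −√(1/20))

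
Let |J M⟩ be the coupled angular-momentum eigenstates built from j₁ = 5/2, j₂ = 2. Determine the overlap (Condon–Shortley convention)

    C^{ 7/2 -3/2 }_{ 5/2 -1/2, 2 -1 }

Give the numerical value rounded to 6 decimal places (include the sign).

+0.308607  (= +√(2/21))

j₁+j₂−J=1  J+j₁−j₂=4  J−j₁+j₂=3  j₁+j₂+J+1=9
(j₁±m₁, j₂±m₂, J±M) = (2,3,1,3,2,5)
P² = 384/7
sum k=0..1:
  [0] +1/12 = 1/12
  [1] −1/24 = -1/24
S = 1/24
C² = P²·S² = 2/21 ; C = +0.308607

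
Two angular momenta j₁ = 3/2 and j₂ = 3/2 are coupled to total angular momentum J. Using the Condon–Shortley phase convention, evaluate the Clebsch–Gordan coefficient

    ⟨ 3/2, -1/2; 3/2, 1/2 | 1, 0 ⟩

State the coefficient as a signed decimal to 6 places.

-0.223607

√[3·2!1!1!/5! · 1!2!2!1!1!1!] = √(1/5)
  +(−1)^1/∏(1,1,1,1,0,0)! = -1  (running -1)
  +(−1)^2/∏(2,0,0,0,1,1)! = 1/2  (running -1/2)
⟨..|..⟩ = √(1/5)·(-1/2) = -0.223607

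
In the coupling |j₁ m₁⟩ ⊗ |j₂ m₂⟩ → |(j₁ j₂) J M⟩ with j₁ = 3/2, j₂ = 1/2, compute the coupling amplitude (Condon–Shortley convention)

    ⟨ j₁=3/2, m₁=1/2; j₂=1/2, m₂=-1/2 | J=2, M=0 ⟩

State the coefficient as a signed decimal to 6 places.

j₁+j₂−J=0  J+j₁−j₂=3  J−j₁+j₂=1  j₁+j₂+J+1=5
(j₁±m₁, j₂±m₂, J±M) = (2,1,0,1,2,2)
P² = 2
sum k=0..0:
  [0] +1/2 = 1/2
S = 1/2
C² = P²·S² = 1/2 ; C = +0.707107

+0.707107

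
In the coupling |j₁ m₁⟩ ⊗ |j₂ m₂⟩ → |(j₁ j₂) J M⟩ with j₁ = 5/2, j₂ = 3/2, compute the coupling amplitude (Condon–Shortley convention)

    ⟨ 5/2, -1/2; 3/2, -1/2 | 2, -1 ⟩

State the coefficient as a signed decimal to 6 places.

−√(25/84) = -0.545545

triangle: 2!×3!×1!/7! = 12/5040
(j±m)!: 2!×3!×1!×2!×1!×3! = 144
prefactor² = (2J+1)×Δ×N² = 12/7
  k=0: +1/(0!×2!×3!×1!×0!×0!) = 1/12
  k=1: −1/(1!×1!×2!×0!×1!×1!) = -1/2
Σ = -5/12  ⇒  CG² = 12/7×(-5/12)² = 25/84
CG = −√(25/84) = -0.545545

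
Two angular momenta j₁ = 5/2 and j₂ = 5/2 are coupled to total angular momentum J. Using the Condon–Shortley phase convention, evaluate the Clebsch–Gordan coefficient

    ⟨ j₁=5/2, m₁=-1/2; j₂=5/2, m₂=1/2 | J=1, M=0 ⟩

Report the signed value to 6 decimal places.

+√(1/70) = +0.119523

j₁+j₂−J=4  J+j₁−j₂=1  J−j₁+j₂=1  j₁+j₂+J+1=7
(j₁±m₁, j₂±m₂, J±M) = (2,3,3,2,1,1)
P² = 72/35
sum k=2..3:
  [2] +1/4 = 1/4
  [3] −1/6 = -1/6
S = 1/12
C² = P²·S² = 1/70 ; C = +0.119523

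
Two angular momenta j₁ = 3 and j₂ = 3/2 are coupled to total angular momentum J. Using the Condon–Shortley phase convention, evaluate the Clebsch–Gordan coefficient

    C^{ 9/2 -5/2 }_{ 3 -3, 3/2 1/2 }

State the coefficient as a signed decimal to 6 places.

+0.288675  (= +√(1/12))

√[10·0!6!3!/10! · 0!6!2!1!2!7!] = √(172800)
  +(−1)^0/∏(0,0,6,2,0,1)! = 1/1440  (running 1/1440)
⟨..|..⟩ = √(172800)·(1/1440) = +0.288675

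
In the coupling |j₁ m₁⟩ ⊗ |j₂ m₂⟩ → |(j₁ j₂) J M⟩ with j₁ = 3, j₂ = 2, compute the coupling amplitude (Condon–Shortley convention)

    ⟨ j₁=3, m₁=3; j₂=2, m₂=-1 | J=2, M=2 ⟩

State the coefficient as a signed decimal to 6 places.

+√(5/14) = +0.597614

√[5·3!3!1!/8! · 6!0!1!3!4!0!] = √(3240/7)
  +(−1)^0/∏(0,3,0,1,3,0)! = 1/36  (running 1/36)
⟨..|..⟩ = √(3240/7)·(1/36) = +0.597614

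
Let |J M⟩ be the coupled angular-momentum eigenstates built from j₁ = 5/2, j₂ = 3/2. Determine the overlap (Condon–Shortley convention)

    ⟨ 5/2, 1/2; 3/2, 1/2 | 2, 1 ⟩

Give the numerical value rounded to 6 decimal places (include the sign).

√[5·2!3!1!/7! · 3!2!2!1!3!1!] = √(12/7)
  +(−1)^1/∏(1,1,1,1,2,0)! = -1/2  (running -1/2)
  +(−1)^2/∏(2,0,0,0,3,1)! = 1/12  (running -5/12)
⟨..|..⟩ = √(12/7)·(-5/12) = -0.545545

-0.545545  (= −√(25/84))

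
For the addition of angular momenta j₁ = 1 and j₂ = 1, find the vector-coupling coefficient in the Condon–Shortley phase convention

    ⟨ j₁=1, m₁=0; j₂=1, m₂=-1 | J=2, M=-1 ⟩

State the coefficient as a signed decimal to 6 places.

+√(1/2) ≈ +0.707107

j₁+j₂−J=0  J+j₁−j₂=2  J−j₁+j₂=2  j₁+j₂+J+1=5
(j₁±m₁, j₂±m₂, J±M) = (1,1,0,2,1,3)
P² = 2
sum k=0..0:
  [0] +1/2 = 1/2
S = 1/2
C² = P²·S² = 1/2 ; C = +0.707107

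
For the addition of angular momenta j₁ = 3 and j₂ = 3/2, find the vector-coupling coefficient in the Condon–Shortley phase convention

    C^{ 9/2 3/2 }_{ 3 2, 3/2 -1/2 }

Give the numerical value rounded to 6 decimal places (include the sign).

j₁+j₂−J=0  J+j₁−j₂=6  J−j₁+j₂=3  j₁+j₂+J+1=10
(j₁±m₁, j₂±m₂, J±M) = (5,1,1,2,6,3)
P² = 86400/7
sum k=0..0:
  [0] +1/240 = 1/240
S = 1/240
C² = P²·S² = 3/14 ; C = +0.462910

+0.462910  (= +√(3/14))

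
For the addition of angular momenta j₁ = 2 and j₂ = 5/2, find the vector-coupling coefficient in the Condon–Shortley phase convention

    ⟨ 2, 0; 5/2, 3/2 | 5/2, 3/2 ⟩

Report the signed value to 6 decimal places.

−√(1/70) = -0.119523

triangle: 2!·2!·3!/8! = 24/40320
(j±m)!: 2!·2!·4!·1!·4!·1! = 2304
prefactor² = (2J+1)·Δ·N² = 288/35
  k=1: −1/(1!·1!·1!·3!·1!·0!) = -1/6
  k=2: +1/(2!·0!·0!·2!·2!·1!) = 1/8
Σ = -1/24  ⇒  CG² = 288/35·(-1/24)² = 1/70
CG = −√(1/70) = -0.119523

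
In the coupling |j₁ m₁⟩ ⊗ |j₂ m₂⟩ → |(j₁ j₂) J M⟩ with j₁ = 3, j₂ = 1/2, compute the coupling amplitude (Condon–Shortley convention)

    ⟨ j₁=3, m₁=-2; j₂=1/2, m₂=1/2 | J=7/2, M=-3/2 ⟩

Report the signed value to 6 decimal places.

+0.534522

triangle: 0!·6!·1!/8! = 720/40320
(j±m)!: 1!·5!·1!·0!·2!·5! = 28800
prefactor² = (2J+1)·Δ·N² = 28800/7
  k=0: +1/(0!·0!·5!·1!·1!·0!) = 1/120
Σ = 1/120  ⇒  CG² = 28800/7·1/120² = 2/7
CG = +√(2/7) = +0.534522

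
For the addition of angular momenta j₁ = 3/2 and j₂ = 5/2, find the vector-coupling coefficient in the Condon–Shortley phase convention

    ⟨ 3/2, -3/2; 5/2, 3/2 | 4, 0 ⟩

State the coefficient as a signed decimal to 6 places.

j₁+j₂−J=0  J+j₁−j₂=3  J−j₁+j₂=5  j₁+j₂+J+1=9
(j₁±m₁, j₂±m₂, J±M) = (0,3,4,1,4,4)
P² = 10368/7
sum k=0..0:
  [0] +1/144 = 1/144
S = 1/144
C² = P²·S² = 1/14 ; C = +0.267261

+√(1/14) ≈ +0.267261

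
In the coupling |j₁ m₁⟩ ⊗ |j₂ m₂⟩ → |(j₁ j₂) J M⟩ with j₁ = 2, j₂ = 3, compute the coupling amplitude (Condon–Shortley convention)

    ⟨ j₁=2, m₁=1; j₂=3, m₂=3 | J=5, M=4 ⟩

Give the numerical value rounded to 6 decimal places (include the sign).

triangle: 0!·4!·6!/11! = 17280/39916800
(j±m)!: 3!·1!·6!·0!·9!·1! = 1567641600
prefactor² = (2J+1)·Δ·N² = 7464960
  k=0: +1/(0!·0!·1!·6!·3!·0!) = 1/4320
Σ = 1/4320  ⇒  CG² = 7464960·1/4320² = 2/5
CG = +√(2/5) = +0.632456

+0.632456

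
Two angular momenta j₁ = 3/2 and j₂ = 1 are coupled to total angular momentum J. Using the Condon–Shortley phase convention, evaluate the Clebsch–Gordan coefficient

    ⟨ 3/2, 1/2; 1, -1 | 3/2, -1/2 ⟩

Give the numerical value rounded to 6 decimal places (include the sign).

+0.730297  (= +√(8/15))

√[4·1!2!1!/5! · 2!1!0!2!1!2!] = √(8/15)
  +(−1)^0/∏(0,1,1,0,1,1)! = 1  (running 1)
⟨..|..⟩ = √(8/15)·(1) = +0.730297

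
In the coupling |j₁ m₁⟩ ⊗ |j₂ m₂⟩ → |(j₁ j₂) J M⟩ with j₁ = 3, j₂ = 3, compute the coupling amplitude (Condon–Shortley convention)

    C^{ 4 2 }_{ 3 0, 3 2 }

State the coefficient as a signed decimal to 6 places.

√[9·2!4!4!/11! · 3!3!5!1!6!2!] = √(124416/77)
  +(−1)^1/∏(1,1,2,4,2,0)! = -1/96  (running -1/96)
  +(−1)^2/∏(2,0,1,3,3,1)! = 1/72  (running 1/288)
⟨..|..⟩ = √(124416/77)·(1/288) = +0.139573

+√(3/154) ≈ +0.139573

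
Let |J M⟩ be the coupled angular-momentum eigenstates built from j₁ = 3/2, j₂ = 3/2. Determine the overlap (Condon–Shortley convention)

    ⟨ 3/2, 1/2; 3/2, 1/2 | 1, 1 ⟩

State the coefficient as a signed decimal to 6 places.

j₁+j₂−J=2  J+j₁−j₂=1  J−j₁+j₂=1  j₁+j₂+J+1=5
(j₁±m₁, j₂±m₂, J±M) = (2,1,2,1,2,0)
P² = 2/5
sum k=1..1:
  [1] −1/1 = -1
S = -1
C² = P²·S² = 2/5 ; C = -0.632456

−√(2/5) ≈ -0.632456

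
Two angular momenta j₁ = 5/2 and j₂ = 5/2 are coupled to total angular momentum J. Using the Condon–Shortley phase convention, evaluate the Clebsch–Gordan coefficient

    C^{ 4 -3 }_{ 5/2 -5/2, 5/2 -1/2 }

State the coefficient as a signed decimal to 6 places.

√[9·1!4!4!/10! · 0!5!2!3!1!7!] = √(10368)
  +(−1)^1/∏(1,0,4,1,0,3)! = -1/144  (running -1/144)
⟨..|..⟩ = √(10368)·(-1/144) = -0.707107

−√(1/2) = -0.707107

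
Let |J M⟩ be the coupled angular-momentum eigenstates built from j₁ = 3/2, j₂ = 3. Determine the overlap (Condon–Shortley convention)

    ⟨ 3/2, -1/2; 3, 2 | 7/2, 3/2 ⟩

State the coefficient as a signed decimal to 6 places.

j₁+j₂−J=1  J+j₁−j₂=2  J−j₁+j₂=5  j₁+j₂+J+1=9
(j₁±m₁, j₂±m₂, J±M) = (1,2,5,1,5,2)
P² = 6400/21
sum k=0..1:
  [0] +1/240 = 1/240
  [1] −1/24 = -1/24
S = -3/80
C² = P²·S² = 3/7 ; C = -0.654654

−√(3/7) = -0.654654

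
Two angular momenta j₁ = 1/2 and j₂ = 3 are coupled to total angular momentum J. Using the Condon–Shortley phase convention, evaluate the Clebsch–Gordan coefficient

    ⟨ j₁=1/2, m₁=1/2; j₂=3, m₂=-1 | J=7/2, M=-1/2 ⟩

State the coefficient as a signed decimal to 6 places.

√[8·0!1!6!/8! · 1!0!2!4!3!4!] = √(6912/7)
  +(−1)^0/∏(0,0,0,2,1,4)! = 1/48  (running 1/48)
⟨..|..⟩ = √(6912/7)·(1/48) = +0.654654

+√(3/7) = +0.654654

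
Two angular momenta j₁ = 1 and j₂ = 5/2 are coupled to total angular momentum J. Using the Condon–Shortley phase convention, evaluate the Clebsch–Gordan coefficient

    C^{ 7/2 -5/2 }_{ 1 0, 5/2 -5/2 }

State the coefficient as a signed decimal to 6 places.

triangle: 0!·2!·5!/8! = 240/40320
(j±m)!: 1!·1!·0!·5!·1!·6! = 86400
prefactor² = (2J+1)·Δ·N² = 28800/7
  k=0: +1/(0!·0!·1!·0!·1!·5!) = 1/120
Σ = 1/120  ⇒  CG² = 28800/7·1/120² = 2/7
CG = +√(2/7) = +0.534522

+√(2/7) = +0.534522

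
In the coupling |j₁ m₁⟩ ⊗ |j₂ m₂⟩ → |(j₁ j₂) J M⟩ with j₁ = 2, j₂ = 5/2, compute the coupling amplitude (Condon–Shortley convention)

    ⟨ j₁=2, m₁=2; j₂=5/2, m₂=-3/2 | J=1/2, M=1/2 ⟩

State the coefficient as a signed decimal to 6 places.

+√(1/15) ≈ +0.258199

√[2·4!0!1!/6! · 4!0!1!4!1!0!] = √(192/5)
  +(−1)^0/∏(0,4,0,1,0,0)! = 1/24  (running 1/24)
⟨..|..⟩ = √(192/5)·(1/24) = +0.258199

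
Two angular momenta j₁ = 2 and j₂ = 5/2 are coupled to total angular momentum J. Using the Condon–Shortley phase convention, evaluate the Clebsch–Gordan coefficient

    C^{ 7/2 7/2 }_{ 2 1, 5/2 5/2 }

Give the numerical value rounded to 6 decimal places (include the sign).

−√(5/9) ≈ -0.745356

j₁+j₂−J=1  J+j₁−j₂=3  J−j₁+j₂=4  j₁+j₂+J+1=9
(j₁±m₁, j₂±m₂, J±M) = (3,1,5,0,7,0)
P² = 11520
sum k=1..1:
  [1] −1/144 = -1/144
S = -1/144
C² = P²·S² = 5/9 ; C = -0.745356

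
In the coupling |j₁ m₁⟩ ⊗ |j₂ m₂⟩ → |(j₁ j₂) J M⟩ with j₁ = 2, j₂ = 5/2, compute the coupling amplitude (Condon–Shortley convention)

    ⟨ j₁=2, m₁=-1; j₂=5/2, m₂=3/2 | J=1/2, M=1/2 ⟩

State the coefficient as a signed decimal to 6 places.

triangle: 4!*0!*1!/6! = 24/720
(j±m)!: 1!*3!*4!*1!*1!*0! = 144
prefactor² = (2J+1)*Δ*N² = 48/5
  k=3: −1/(3!*1!*0!*1!*0!*0!) = -1/6
Σ = -1/6  ⇒  CG² = 48/5*(-1/6)² = 4/15
CG = −√(4/15) = -0.516398

−√(4/15) = -0.516398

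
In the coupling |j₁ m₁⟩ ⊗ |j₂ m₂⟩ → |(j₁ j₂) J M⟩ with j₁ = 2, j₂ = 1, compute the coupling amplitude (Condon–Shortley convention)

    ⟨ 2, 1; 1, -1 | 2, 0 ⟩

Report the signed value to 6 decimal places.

j₁+j₂−J=1  J+j₁−j₂=3  J−j₁+j₂=1  j₁+j₂+J+1=6
(j₁±m₁, j₂±m₂, J±M) = (3,1,0,2,2,2)
P² = 2
sum k=0..0:
  [0] +1/2 = 1/2
S = 1/2
C² = P²·S² = 1/2 ; C = +0.707107

+√(1/2) = +0.707107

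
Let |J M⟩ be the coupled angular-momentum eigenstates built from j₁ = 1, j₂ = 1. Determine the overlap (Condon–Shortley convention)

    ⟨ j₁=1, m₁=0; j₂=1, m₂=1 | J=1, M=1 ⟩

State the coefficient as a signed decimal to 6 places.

triangle: 1!·1!·1!/4! = 1/24
(j±m)!: 1!·1!·2!·0!·2!·0! = 4
prefactor² = (2J+1)·Δ·N² = 1/2
  k=1: −1/(1!·0!·0!·1!·1!·0!) = -1
Σ = -1  ⇒  CG² = 1/2·(-1)² = 1/2
CG = −√(1/2) = -0.707107

-0.707107  (= −√(1/2))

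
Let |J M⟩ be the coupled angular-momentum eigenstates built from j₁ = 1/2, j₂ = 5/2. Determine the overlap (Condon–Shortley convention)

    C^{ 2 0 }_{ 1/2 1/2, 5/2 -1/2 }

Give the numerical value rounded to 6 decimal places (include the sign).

+0.707107

√[5·1!0!4!/6! · 1!0!2!3!2!2!] = √(8)
  +(−1)^0/∏(0,1,0,2,0,2)! = 1/4  (running 1/4)
⟨..|..⟩ = √(8)·(1/4) = +0.707107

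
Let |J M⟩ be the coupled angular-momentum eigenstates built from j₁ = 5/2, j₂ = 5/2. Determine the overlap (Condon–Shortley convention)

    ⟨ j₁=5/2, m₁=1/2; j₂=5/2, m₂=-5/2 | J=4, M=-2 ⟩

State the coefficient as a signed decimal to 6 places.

√[9·1!4!4!/10! · 3!2!0!5!2!6!] = √(20736/7)
  +(−1)^0/∏(0,1,2,0,2,4)! = 1/96  (running 1/96)
⟨..|..⟩ = √(20736/7)·(1/96) = +0.566947

+0.566947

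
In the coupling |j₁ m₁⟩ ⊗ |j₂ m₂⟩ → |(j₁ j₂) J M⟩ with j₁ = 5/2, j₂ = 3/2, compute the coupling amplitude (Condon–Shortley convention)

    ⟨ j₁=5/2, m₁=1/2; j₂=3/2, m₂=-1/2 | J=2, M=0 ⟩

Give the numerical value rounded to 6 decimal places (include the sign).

triangle: 2!*3!*1!/7! = 12/5040
(j±m)!: 3!*2!*1!*2!*2!*2! = 96
prefactor² = (2J+1)*Δ*N² = 8/7
  k=0: +1/(0!*2!*2!*1!*1!*0!) = 1/4
  k=1: −1/(1!*1!*1!*0!*2!*1!) = -1/2
Σ = -1/4  ⇒  CG² = 8/7*(-1/4)² = 1/14
CG = −√(1/14) = -0.267261

−√(1/14) = -0.267261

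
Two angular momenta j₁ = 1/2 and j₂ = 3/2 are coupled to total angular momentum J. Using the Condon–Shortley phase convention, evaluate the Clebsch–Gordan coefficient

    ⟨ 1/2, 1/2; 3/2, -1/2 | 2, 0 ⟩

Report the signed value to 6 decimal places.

j₁+j₂−J=0  J+j₁−j₂=1  J−j₁+j₂=3  j₁+j₂+J+1=5
(j₁±m₁, j₂±m₂, J±M) = (1,0,1,2,2,2)
P² = 2
sum k=0..0:
  [0] +1/2 = 1/2
S = 1/2
C² = P²·S² = 1/2 ; C = +0.707107

+√(1/2) ≈ +0.707107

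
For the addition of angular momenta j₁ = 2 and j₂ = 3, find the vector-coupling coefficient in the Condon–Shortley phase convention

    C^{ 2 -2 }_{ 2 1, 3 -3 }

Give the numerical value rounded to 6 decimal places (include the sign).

j₁+j₂−J=3  J+j₁−j₂=1  J−j₁+j₂=3  j₁+j₂+J+1=8
(j₁±m₁, j₂±m₂, J±M) = (3,1,0,6,0,4)
P² = 3240/7
sum k=0..0:
  [0] +1/36 = 1/36
S = 1/36
C² = P²·S² = 5/14 ; C = +0.597614

+√(5/14) = +0.597614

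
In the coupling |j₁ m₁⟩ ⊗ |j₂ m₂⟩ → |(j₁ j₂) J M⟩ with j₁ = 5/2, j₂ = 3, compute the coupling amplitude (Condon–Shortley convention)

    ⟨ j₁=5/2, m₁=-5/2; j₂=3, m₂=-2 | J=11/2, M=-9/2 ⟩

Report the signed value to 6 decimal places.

j₁+j₂−J=0  J+j₁−j₂=5  J−j₁+j₂=6  j₁+j₂+J+1=12
(j₁±m₁, j₂±m₂, J±M) = (0,5,1,5,1,10)
P² = 1244160000/11
sum k=0..0:
  [0] +1/14400 = 1/14400
S = 1/14400
C² = P²·S² = 6/11 ; C = +0.738549

+√(6/11) ≈ +0.738549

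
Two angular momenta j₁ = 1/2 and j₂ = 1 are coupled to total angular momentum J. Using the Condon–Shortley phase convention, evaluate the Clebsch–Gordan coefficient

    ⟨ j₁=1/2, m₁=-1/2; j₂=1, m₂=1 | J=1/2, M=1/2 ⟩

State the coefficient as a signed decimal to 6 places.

j₁+j₂−J=1  J+j₁−j₂=0  J−j₁+j₂=1  j₁+j₂+J+1=3
(j₁±m₁, j₂±m₂, J±M) = (0,1,2,0,1,0)
P² = 2/3
sum k=1..1:
  [1] −1/1 = -1
S = -1
C² = P²·S² = 2/3 ; C = -0.816497

-0.816497  (= −√(2/3))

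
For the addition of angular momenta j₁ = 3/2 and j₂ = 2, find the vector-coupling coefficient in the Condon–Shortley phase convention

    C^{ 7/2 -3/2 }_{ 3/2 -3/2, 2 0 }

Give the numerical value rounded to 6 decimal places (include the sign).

+0.534522  (= +√(2/7))

j₁+j₂−J=0  J+j₁−j₂=3  J−j₁+j₂=4  j₁+j₂+J+1=8
(j₁±m₁, j₂±m₂, J±M) = (0,3,2,2,2,5)
P² = 1152/7
sum k=0..0:
  [0] +1/24 = 1/24
S = 1/24
C² = P²·S² = 2/7 ; C = +0.534522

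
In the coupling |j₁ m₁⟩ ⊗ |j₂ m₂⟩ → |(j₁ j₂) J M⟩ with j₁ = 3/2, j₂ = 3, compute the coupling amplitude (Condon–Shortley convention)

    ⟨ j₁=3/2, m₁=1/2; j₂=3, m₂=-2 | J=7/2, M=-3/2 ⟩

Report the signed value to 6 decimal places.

+√(3/7) = +0.654654

triangle: 1!·2!·5!/9! = 240/362880
(j±m)!: 2!·1!·1!·5!·2!·5! = 57600
prefactor² = (2J+1)·Δ·N² = 6400/21
  k=0: +1/(0!·1!·1!·1!·1!·4!) = 1/24
  k=1: −1/(1!·0!·0!·0!·2!·5!) = -1/240
Σ = 3/80  ⇒  CG² = 6400/21·3/80² = 3/7
CG = +√(3/7) = +0.654654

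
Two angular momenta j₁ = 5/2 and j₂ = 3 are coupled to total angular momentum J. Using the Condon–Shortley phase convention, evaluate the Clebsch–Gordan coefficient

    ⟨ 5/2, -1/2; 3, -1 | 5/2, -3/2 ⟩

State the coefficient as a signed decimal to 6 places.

triangle: 3!*2!*3!/9! = 72/362880
(j±m)!: 2!*3!*2!*4!*1!*4! = 13824
prefactor² = (2J+1)*Δ*N² = 576/35
  k=1: −1/(1!*2!*2!*1!*0!*2!) = -1/8
  k=2: +1/(2!*1!*1!*0!*1!*3!) = 1/12
Σ = -1/24  ⇒  CG² = 576/35*(-1/24)² = 1/35
CG = −√(1/35) = -0.169031

−√(1/35) ≈ -0.169031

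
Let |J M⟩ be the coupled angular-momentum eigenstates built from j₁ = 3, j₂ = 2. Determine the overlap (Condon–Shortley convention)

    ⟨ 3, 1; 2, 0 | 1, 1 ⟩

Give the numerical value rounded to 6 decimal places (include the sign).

j₁+j₂−J=4  J+j₁−j₂=2  J−j₁+j₂=0  j₁+j₂+J+1=7
(j₁±m₁, j₂±m₂, J±M) = (4,2,2,2,2,0)
P² = 384/35
sum k=2..2:
  [2] +1/8 = 1/8
S = 1/8
C² = P²·S² = 6/35 ; C = +0.414039

+√(6/35) = +0.414039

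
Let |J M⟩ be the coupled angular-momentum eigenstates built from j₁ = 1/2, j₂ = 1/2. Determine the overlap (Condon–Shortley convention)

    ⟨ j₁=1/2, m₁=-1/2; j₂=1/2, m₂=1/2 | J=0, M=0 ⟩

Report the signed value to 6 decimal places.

√[1·1!0!0!/2! · 0!1!1!0!0!0!] = √(1/2)
  +(−1)^1/∏(1,0,0,0,0,0)! = -1  (running -1)
⟨..|..⟩ = √(1/2)·(-1) = -0.707107

−√(1/2) ≈ -0.707107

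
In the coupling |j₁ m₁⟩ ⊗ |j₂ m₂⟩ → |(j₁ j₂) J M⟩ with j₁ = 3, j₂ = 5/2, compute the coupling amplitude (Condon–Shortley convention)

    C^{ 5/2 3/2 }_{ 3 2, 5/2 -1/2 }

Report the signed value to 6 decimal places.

−√(1/14) = -0.267261

j₁+j₂−J=3  J+j₁−j₂=3  J−j₁+j₂=2  j₁+j₂+J+1=9
(j₁±m₁, j₂±m₂, J±M) = (5,1,2,3,4,1)
P² = 288/7
sum k=0..1:
  [0] +1/24 = 1/24
  [1] −1/12 = -1/12
S = -1/24
C² = P²·S² = 1/14 ; C = -0.267261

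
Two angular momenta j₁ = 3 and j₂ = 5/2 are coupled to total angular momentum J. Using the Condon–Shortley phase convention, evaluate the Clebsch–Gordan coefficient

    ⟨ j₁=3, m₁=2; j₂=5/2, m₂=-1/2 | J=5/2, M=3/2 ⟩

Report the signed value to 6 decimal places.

-0.267261  (= −√(1/14))

√[6·3!3!2!/9! · 5!1!2!3!4!1!] = √(288/7)
  +(−1)^0/∏(0,3,1,2,2,0)! = 1/24  (running 1/24)
  +(−1)^1/∏(1,2,0,1,3,1)! = -1/12  (running -1/24)
⟨..|..⟩ = √(288/7)·(-1/24) = -0.267261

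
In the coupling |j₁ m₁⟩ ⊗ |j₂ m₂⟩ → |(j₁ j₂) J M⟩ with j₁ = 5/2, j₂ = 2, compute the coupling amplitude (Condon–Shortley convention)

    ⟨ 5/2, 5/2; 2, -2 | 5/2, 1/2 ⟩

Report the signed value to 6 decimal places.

+0.462910

triangle: 2!·3!·2!/8! = 24/40320
(j±m)!: 5!·0!·0!·4!·3!·2! = 34560
prefactor² = (2J+1)·Δ·N² = 864/7
  k=0: +1/(0!·2!·0!·0!·3!·2!) = 1/24
Σ = 1/24  ⇒  CG² = 864/7·1/24² = 3/14
CG = +√(3/14) = +0.462910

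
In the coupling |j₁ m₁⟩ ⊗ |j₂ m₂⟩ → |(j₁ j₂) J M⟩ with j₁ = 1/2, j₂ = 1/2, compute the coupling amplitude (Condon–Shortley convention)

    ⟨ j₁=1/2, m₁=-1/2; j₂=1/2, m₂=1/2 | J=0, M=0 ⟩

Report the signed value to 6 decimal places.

triangle: 1!·0!·0!/2! = 1/2
(j±m)!: 0!·1!·1!·0!·0!·0! = 1
prefactor² = (2J+1)·Δ·N² = 1/2
  k=1: −1/(1!·0!·0!·0!·0!·0!) = -1
Σ = -1  ⇒  CG² = 1/2·(-1)² = 1/2
CG = −√(1/2) = -0.707107

−√(1/2) = -0.707107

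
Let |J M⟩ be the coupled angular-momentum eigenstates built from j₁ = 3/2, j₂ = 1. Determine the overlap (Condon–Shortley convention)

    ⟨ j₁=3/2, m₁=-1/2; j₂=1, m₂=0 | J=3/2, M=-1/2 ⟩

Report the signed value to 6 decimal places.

-0.258199  (= −√(1/15))

√[4·1!2!1!/5! · 1!2!1!1!1!2!] = √(4/15)
  +(−1)^0/∏(0,1,2,1,0,0)! = 1/2  (running 1/2)
  +(−1)^1/∏(1,0,1,0,1,1)! = -1  (running -1/2)
⟨..|..⟩ = √(4/15)·(-1/2) = -0.258199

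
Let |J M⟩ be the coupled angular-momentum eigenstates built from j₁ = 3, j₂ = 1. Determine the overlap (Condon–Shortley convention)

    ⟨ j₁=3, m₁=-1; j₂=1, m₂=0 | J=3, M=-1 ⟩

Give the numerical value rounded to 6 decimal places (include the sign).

√[7·1!5!1!/8! · 2!4!1!1!2!4!] = √(48)
  +(−1)^0/∏(0,1,4,1,1,0)! = 1/24  (running 1/24)
  +(−1)^1/∏(1,0,3,0,2,1)! = -1/12  (running -1/24)
⟨..|..⟩ = √(48)·(-1/24) = -0.288675

−√(1/12) ≈ -0.288675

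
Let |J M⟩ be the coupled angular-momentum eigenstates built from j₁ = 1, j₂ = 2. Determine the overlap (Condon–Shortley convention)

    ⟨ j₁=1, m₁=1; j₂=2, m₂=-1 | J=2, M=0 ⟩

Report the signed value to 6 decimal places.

+√(1/2) ≈ +0.707107

√[5·1!1!3!/6! · 2!0!1!3!2!2!] = √(2)
  +(−1)^0/∏(0,1,0,1,1,2)! = 1/2  (running 1/2)
⟨..|..⟩ = √(2)·(1/2) = +0.707107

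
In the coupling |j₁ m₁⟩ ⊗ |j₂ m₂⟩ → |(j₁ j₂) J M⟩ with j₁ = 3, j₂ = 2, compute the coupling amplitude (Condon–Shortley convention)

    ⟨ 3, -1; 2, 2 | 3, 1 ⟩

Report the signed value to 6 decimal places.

√[7·2!4!2!/9! · 2!4!4!0!4!2!] = √(512/5)
  +(−1)^2/∏(2,0,2,2,2,0)! = 1/16  (running 1/16)
⟨..|..⟩ = √(512/5)·(1/16) = +0.632456

+0.632456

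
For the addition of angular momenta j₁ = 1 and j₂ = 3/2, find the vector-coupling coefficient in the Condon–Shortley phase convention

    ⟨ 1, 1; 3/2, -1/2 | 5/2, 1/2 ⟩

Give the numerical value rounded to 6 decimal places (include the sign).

+√(3/10) ≈ +0.547723

√[6·0!2!3!/6! · 2!0!1!2!3!2!] = √(24/5)
  +(−1)^0/∏(0,0,0,1,2,2)! = 1/4  (running 1/4)
⟨..|..⟩ = √(24/5)·(1/4) = +0.547723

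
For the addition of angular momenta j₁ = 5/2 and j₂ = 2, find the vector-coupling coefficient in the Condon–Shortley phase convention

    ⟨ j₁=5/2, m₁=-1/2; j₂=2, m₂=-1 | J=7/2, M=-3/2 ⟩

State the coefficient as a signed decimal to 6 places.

+√(2/21) = +0.308607

j₁+j₂−J=1  J+j₁−j₂=4  J−j₁+j₂=3  j₁+j₂+J+1=9
(j₁±m₁, j₂±m₂, J±M) = (2,3,1,3,2,5)
P² = 384/7
sum k=0..1:
  [0] +1/12 = 1/12
  [1] −1/24 = -1/24
S = 1/24
C² = P²·S² = 2/21 ; C = +0.308607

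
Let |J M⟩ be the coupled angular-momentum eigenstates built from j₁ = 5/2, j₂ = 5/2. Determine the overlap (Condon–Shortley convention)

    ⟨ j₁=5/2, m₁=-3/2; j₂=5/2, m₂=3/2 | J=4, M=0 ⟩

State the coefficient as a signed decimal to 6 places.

j₁+j₂−J=1  J+j₁−j₂=4  J−j₁+j₂=4  j₁+j₂+J+1=10
(j₁±m₁, j₂±m₂, J±M) = (1,4,4,1,4,4)
P² = 82944/175
sum k=0..1:
  [0] +1/576 = 1/576
  [1] −1/36 = -1/36
S = -5/192
C² = P²·S² = 9/28 ; C = -0.566947

−√(9/28) = -0.566947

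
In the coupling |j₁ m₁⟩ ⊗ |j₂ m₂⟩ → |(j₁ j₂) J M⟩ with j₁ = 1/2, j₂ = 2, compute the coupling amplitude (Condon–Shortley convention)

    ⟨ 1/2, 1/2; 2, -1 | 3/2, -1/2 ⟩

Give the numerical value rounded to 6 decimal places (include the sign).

+0.774597

√[4·1!0!3!/5! · 1!0!1!3!1!2!] = √(12/5)
  +(−1)^0/∏(0,1,0,1,0,2)! = 1/2  (running 1/2)
⟨..|..⟩ = √(12/5)·(1/2) = +0.774597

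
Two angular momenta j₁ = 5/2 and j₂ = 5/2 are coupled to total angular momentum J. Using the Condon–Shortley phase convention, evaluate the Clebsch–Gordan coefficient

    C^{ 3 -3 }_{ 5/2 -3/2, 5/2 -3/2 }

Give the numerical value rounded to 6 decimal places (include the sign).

triangle: 2!·3!·3!/9! = 72/362880
(j±m)!: 1!·4!·1!·4!·0!·6! = 414720
prefactor² = (2J+1)·Δ·N² = 576
  k=1: −1/(1!·1!·3!·0!·0!·3!) = -1/36
Σ = -1/36  ⇒  CG² = 576·(-1/36)² = 4/9
CG = −√(4/9) = -0.666667

−√(4/9) ≈ -0.666667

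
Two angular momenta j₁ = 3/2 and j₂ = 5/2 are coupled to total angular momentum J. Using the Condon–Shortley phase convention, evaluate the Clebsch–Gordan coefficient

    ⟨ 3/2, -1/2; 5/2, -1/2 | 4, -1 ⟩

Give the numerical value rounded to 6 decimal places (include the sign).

+√(15/28) = +0.731925

triangle: 0!*3!*5!/9! = 720/362880
(j±m)!: 1!*2!*2!*3!*3!*5! = 17280
prefactor² = (2J+1)*Δ*N² = 2160/7
  k=0: +1/(0!*0!*2!*2!*1!*3!) = 1/24
Σ = 1/24  ⇒  CG² = 2160/7*1/24² = 15/28
CG = +√(15/28) = +0.731925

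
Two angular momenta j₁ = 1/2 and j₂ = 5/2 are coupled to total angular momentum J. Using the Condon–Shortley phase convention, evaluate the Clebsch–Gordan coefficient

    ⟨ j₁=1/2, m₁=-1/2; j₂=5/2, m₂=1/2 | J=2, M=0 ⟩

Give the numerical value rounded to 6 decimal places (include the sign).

√[5·1!0!4!/6! · 0!1!3!2!2!2!] = √(8)
  +(−1)^1/∏(1,0,0,2,0,2)! = -1/4  (running -1/4)
⟨..|..⟩ = √(8)·(-1/4) = -0.707107

−√(1/2) = -0.707107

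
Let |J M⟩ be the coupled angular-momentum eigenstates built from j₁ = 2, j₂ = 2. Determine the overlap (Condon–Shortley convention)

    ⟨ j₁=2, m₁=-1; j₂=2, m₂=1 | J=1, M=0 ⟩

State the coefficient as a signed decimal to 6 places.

j₁+j₂−J=3  J+j₁−j₂=1  J−j₁+j₂=1  j₁+j₂+J+1=6
(j₁±m₁, j₂±m₂, J±M) = (1,3,3,1,1,1)
P² = 9/10
sum k=2..3:
  [2] +1/2 = 1/2
  [3] −1/6 = -1/6
S = 1/3
C² = P²·S² = 1/10 ; C = +0.316228

+√(1/10) ≈ +0.316228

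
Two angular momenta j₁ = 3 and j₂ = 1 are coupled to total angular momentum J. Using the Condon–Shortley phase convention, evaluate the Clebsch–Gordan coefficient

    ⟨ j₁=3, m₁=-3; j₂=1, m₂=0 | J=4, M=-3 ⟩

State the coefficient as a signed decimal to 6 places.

√[9·0!6!2!/9! · 0!6!1!1!1!7!] = √(129600)
  +(−1)^0/∏(0,0,6,1,0,1)! = 1/720  (running 1/720)
⟨..|..⟩ = √(129600)·(1/720) = +0.500000

+0.500000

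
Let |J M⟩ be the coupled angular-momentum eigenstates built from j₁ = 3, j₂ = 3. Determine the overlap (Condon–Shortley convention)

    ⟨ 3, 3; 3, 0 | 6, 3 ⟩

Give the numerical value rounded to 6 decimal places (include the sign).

j₁+j₂−J=0  J+j₁−j₂=6  J−j₁+j₂=6  j₁+j₂+J+1=13
(j₁±m₁, j₂±m₂, J±M) = (6,0,3,3,9,3)
P² = 671846400/11
sum k=0..0:
  [0] +1/25920 = 1/25920
S = 1/25920
C² = P²·S² = 1/11 ; C = +0.301511

+0.301511  (= +√(1/11))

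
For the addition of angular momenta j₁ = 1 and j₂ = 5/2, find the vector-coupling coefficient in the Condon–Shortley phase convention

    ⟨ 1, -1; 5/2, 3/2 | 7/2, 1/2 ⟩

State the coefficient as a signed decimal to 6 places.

j₁+j₂−J=0  J+j₁−j₂=2  J−j₁+j₂=5  j₁+j₂+J+1=8
(j₁±m₁, j₂±m₂, J±M) = (0,2,4,1,4,3)
P² = 2304/7
sum k=0..0:
  [0] +1/48 = 1/48
S = 1/48
C² = P²·S² = 1/7 ; C = +0.377964

+√(1/7) ≈ +0.377964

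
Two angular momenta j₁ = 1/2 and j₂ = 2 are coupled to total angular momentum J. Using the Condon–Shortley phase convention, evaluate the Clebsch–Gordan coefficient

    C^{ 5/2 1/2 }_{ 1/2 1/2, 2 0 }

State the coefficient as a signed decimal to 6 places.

+0.774597  (= +√(3/5))

j₁+j₂−J=0  J+j₁−j₂=1  J−j₁+j₂=4  j₁+j₂+J+1=6
(j₁±m₁, j₂±m₂, J±M) = (1,0,2,2,3,2)
P² = 48/5
sum k=0..0:
  [0] +1/4 = 1/4
S = 1/4
C² = P²·S² = 3/5 ; C = +0.774597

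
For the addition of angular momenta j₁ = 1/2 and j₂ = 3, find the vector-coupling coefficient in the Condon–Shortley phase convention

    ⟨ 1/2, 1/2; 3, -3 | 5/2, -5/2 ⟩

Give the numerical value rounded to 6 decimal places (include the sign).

+0.925820

triangle: 1!·0!·5!/7! = 120/5040
(j±m)!: 1!·0!·0!·6!·0!·5! = 86400
prefactor² = (2J+1)·Δ·N² = 86400/7
  k=0: +1/(0!·1!·0!·0!·0!·5!) = 1/120
Σ = 1/120  ⇒  CG² = 86400/7·1/120² = 6/7
CG = +√(6/7) = +0.925820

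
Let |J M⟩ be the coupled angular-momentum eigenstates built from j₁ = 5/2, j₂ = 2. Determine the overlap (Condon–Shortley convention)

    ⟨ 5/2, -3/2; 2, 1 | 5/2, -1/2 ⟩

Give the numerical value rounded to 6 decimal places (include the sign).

+√(6/35) ≈ +0.414039

triangle: 2!*3!*2!/8! = 24/40320
(j±m)!: 1!*4!*3!*1!*2!*3! = 1728
prefactor² = (2J+1)*Δ*N² = 216/35
  k=1: −1/(1!*1!*3!*2!*0!*0!) = -1/12
  k=2: +1/(2!*0!*2!*1!*1!*1!) = 1/4
Σ = 1/6  ⇒  CG² = 216/35*1/6² = 6/35
CG = +√(6/35) = +0.414039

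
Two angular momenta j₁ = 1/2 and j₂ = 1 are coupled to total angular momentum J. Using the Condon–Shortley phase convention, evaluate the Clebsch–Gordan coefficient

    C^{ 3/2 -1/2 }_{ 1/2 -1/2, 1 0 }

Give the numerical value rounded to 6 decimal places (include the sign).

j₁+j₂−J=0  J+j₁−j₂=1  J−j₁+j₂=2  j₁+j₂+J+1=4
(j₁±m₁, j₂±m₂, J±M) = (0,1,1,1,1,2)
P² = 2/3
sum k=0..0:
  [0] +1/1 = 1
S = 1
C² = P²·S² = 2/3 ; C = +0.816497

+0.816497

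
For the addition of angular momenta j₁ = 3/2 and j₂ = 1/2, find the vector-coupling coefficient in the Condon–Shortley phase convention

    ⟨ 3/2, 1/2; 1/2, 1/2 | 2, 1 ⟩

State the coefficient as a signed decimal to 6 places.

+√(3/4) ≈ +0.866025

triangle: 0!*3!*1!/5! = 6/120
(j±m)!: 2!*1!*1!*0!*3!*1! = 12
prefactor² = (2J+1)*Δ*N² = 3
  k=0: +1/(0!*0!*1!*1!*2!*0!) = 1/2
Σ = 1/2  ⇒  CG² = 3*1/2² = 3/4
CG = +√(3/4) = +0.866025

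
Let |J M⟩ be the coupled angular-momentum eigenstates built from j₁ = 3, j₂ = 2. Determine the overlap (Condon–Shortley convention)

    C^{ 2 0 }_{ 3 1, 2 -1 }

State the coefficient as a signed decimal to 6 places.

-0.377964

√[5·3!3!1!/8! · 4!2!1!3!2!2!] = √(36/7)
  +(−1)^0/∏(0,3,2,1,1,0)! = 1/12  (running 1/12)
  +(−1)^1/∏(1,2,1,0,2,1)! = -1/4  (running -1/6)
⟨..|..⟩ = √(36/7)·(-1/6) = -0.377964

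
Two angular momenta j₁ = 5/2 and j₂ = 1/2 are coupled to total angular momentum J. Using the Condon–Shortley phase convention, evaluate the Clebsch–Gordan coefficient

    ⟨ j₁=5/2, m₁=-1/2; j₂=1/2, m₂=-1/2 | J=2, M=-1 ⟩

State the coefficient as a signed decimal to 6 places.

+√(1/3) = +0.577350

triangle: 1!×4!×0!/6! = 24/720
(j±m)!: 2!×3!×0!×1!×1!×3! = 72
prefactor² = (2J+1)×Δ×N² = 12
  k=0: +1/(0!×1!×3!×0!×1!×0!) = 1/6
Σ = 1/6  ⇒  CG² = 12×1/6² = 1/3
CG = +√(1/3) = +0.577350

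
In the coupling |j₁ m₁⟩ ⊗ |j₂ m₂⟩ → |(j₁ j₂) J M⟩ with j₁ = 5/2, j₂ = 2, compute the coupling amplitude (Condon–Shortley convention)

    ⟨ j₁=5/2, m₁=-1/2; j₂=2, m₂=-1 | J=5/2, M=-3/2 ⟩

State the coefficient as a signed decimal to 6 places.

-0.414039

j₁+j₂−J=2  J+j₁−j₂=3  J−j₁+j₂=2  j₁+j₂+J+1=8
(j₁±m₁, j₂±m₂, J±M) = (2,3,1,3,1,4)
P² = 216/35
sum k=0..1:
  [0] +1/12 = 1/12
  [1] −1/4 = -1/4
S = -1/6
C² = P²·S² = 6/35 ; C = -0.414039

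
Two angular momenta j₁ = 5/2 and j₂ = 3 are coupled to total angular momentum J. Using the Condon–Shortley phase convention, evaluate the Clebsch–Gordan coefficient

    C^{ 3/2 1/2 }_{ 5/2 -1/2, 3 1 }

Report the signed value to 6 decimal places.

-0.097590

j₁+j₂−J=4  J+j₁−j₂=1  J−j₁+j₂=2  j₁+j₂+J+1=8
(j₁±m₁, j₂±m₂, J±M) = (2,3,4,2,2,1)
P² = 192/35
sum k=2..3:
  [2] +1/8 = 1/8
  [3] −1/6 = -1/6
S = -1/24
C² = P²·S² = 1/105 ; C = -0.097590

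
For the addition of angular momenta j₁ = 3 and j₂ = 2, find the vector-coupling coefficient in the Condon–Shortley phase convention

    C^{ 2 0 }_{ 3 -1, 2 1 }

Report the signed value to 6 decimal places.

+√(1/7) ≈ +0.377964

√[5·3!3!1!/8! · 2!4!3!1!2!2!] = √(36/7)
  +(−1)^2/∏(2,1,2,1,1,0)! = 1/4  (running 1/4)
  +(−1)^3/∏(3,0,1,0,2,1)! = -1/12  (running 1/6)
⟨..|..⟩ = √(36/7)·(1/6) = +0.377964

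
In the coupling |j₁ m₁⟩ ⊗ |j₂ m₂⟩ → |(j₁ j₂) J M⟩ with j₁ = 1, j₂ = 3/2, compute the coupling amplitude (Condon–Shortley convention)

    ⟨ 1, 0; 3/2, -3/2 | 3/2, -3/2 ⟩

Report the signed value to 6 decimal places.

triangle: 1!·1!·2!/5! = 2/120
(j±m)!: 1!·1!·0!·3!·0!·3! = 36
prefactor² = (2J+1)·Δ·N² = 12/5
  k=0: +1/(0!·1!·1!·0!·0!·2!) = 1/2
Σ = 1/2  ⇒  CG² = 12/5·1/2² = 3/5
CG = +√(3/5) = +0.774597

+√(3/5) ≈ +0.774597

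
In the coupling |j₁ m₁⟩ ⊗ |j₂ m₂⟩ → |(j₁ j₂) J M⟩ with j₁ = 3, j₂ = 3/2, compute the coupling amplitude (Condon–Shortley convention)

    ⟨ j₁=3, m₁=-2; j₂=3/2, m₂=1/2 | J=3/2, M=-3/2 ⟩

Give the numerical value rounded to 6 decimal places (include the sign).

+0.534522  (= +√(2/7))

√[4·3!3!0!/7! · 1!5!2!1!0!3!] = √(288/7)
  +(−1)^2/∏(2,1,3,0,0,0)! = 1/12  (running 1/12)
⟨..|..⟩ = √(288/7)·(1/12) = +0.534522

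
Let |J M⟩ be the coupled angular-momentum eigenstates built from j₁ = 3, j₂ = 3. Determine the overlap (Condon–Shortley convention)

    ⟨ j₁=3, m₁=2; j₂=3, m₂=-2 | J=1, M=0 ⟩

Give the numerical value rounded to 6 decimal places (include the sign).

-0.377964

triangle: 5!·1!·1!/8! = 120/40320
(j±m)!: 5!·1!·1!·5!·1!·1! = 14400
prefactor² = (2J+1)·Δ·N² = 900/7
  k=0: +1/(0!·5!·1!·1!·0!·0!) = 1/120
  k=1: −1/(1!·4!·0!·0!·1!·1!) = -1/24
Σ = -1/30  ⇒  CG² = 900/7·(-1/30)² = 1/7
CG = −√(1/7) = -0.377964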